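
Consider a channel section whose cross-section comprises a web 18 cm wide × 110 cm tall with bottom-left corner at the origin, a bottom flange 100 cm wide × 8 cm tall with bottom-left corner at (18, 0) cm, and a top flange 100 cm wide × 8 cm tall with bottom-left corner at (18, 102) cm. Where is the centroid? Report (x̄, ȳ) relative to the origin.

Part | A | x̄ᵢ | ȳᵢ | A·x̄ᵢ | A·ȳᵢ
web | 1980.00 | 9.00 | 55.00 | 17820.00 | 108900.00
bottom flange | 800.00 | 68.00 | 4.00 | 54400.00 | 3200.00
top flange | 800.00 | 68.00 | 106.00 | 54400.00 | 84800.00
Σ | 3580.00 |  |  | 126620.00 | 196900.00
x̄ = 126620.00 / 3580.00 = 35.37 cm
ȳ = 196900.00 / 3580.00 = 55.00 cm

x̄ = 35.37 cm, ȳ = 55.00 cm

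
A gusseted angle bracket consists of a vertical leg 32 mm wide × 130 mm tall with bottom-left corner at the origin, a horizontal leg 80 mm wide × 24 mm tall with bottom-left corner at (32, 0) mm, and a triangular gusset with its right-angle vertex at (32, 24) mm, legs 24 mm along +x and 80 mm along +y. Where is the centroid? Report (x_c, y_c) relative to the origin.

Part | A | x̄ᵢ | ȳᵢ | A·x̄ᵢ | A·ȳᵢ
vertical leg | 4160.00 | 16.00 | 65.00 | 66560.00 | 270400.00
horizontal leg | 1920.00 | 72.00 | 12.00 | 138240.00 | 23040.00
gusset | 960.00 | 40.00 | 50.67 | 38400.00 | 48640.00
Σ | 7040.00 |  |  | 243200.00 | 342080.00
x_c = 243200.00 / 7040.00 = 34.55 mm
y_c = 342080.00 / 7040.00 = 48.59 mm

x_c = 34.55 mm, y_c = 48.59 mm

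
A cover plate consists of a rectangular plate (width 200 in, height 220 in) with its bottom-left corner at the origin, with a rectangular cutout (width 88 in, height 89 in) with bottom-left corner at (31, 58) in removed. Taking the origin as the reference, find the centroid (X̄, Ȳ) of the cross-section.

X̄ = 105.41 in, Ȳ = 111.62 in

plate: A = 200 × 220 = 44000.00, centroid at (100.00, 110.00).
hole: A = −(88 × 89) = -7832.00, centroid at (75.00, 102.50).
ΣA = 36168.00 in²
ΣAX̄ = (44000.00)(100.00) + (-7832.00)(75.00) = 3812600.00 in³
ΣAȲ = (44000.00)(110.00) + (-7832.00)(102.50) = 4037220.00 in³
X̄ = 3812600.00 / 36168.00 = 105.41 in
Ȳ = 4037220.00 / 36168.00 = 111.62 in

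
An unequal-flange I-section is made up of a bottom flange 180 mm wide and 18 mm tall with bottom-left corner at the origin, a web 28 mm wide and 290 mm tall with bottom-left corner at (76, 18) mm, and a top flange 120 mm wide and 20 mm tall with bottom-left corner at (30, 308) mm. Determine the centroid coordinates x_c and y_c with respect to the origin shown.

bottom flange: A = 180 × 18 = 3240.00, centroid at (90.00, 9.00).
web: A = 28 × 290 = 8120.00, centroid at (90.00, 163.00).
top flange: A = 120 × 20 = 2400.00, centroid at (90.00, 318.00).
ΣA = 13760.00 mm²
ΣAx_c = (3240.00)(90.00) + (8120.00)(90.00) + (2400.00)(90.00) = 1238400.00 mm³
ΣAy_c = (3240.00)(9.00) + (8120.00)(163.00) + (2400.00)(318.00) = 2115920.00 mm³
x_c = 1238400.00 / 13760.00 = 90.00 mm
y_c = 2115920.00 / 13760.00 = 153.77 mm

x_c = 90.00 mm, y_c = 153.77 mm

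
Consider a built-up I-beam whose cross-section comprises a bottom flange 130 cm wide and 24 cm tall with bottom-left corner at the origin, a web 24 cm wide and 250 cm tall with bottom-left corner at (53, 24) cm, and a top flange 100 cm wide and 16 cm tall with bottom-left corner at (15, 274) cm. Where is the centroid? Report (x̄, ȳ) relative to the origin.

x̄ = 65.00 cm, ȳ = 128.98 cm

bottom flange: A = 130 × 24 = 3120.00, centroid at (65.00, 12.00).
web: A = 24 × 250 = 6000.00, centroid at (65.00, 149.00).
top flange: A = 100 × 16 = 1600.00, centroid at (65.00, 282.00).
ΣA = 10720.00 cm²
ΣAx̄ = (3120.00)(65.00) + (6000.00)(65.00) + (1600.00)(65.00) = 696800.00 cm³
ΣAȳ = (3120.00)(12.00) + (6000.00)(149.00) + (1600.00)(282.00) = 1382640.00 cm³
x̄ = 696800.00 / 10720.00 = 65.00 cm
ȳ = 1382640.00 / 10720.00 = 128.98 cm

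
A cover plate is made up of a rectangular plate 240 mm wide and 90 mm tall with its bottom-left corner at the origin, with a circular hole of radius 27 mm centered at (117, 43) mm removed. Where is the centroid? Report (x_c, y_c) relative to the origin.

plate: A = 240 × 90 = 21600.00, centroid at (120.00, 45.00).
hole: A = −π·27² = -2290.22, centroid at (117.00, 43.00).
ΣA = 19309.78 mm²
ΣAx_c = (21600.00)(120.00) + (-2290.22)(117.00) = 2324044.14 mm³
ΣAy_c = (21600.00)(45.00) + (-2290.22)(43.00) = 873520.50 mm³
x_c = 2324044.14 / 19309.78 = 120.36 mm
y_c = 873520.50 / 19309.78 = 45.24 mm

x_c = 120.36 mm, y_c = 45.24 mm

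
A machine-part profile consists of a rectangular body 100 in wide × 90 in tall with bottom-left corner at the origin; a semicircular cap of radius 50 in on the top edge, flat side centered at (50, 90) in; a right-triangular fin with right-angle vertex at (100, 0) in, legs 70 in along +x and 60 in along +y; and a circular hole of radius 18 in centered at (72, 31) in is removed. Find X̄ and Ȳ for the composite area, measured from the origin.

X̄ = 59.39 in, Ȳ = 60.83 in

rectangular body: A = 100 × 90 = 9000.00, centroid at (50.00, 45.00).
semicircular top: A = ½π·50² = 3926.99, centroid at (50.00, 111.22).
triangular fin: A = ½·70·60 = 2100.00, centroid at (123.33, 20.00).
hole: A = −π·18² = -1017.88, centroid at (72.00, 31.00).
ΣA = 14009.11 in²
ΣAX̄ = (9000.00)(50.00) + (3926.99)(50.00) + (2100.00)(123.33) + (-1017.88)(72.00) = 832062.47 in³
ΣAȲ = (9000.00)(45.00) + (3926.99)(111.22) + (2100.00)(20.00) + (-1017.88)(31.00) = 852208.35 in³
X̄ = 832062.47 / 14009.11 = 59.39 in
Ȳ = 852208.35 / 14009.11 = 60.83 in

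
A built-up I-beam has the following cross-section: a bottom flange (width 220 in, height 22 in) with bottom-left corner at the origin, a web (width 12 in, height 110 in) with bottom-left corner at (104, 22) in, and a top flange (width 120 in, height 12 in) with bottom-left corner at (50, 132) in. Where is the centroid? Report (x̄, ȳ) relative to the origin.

x̄ = 110.00 in, ȳ = 46.53 in

Part | A | x̄ᵢ | ȳᵢ | A·x̄ᵢ | A·ȳᵢ
bottom flange | 4840.00 | 110.00 | 11.00 | 532400.00 | 53240.00
web | 1320.00 | 110.00 | 77.00 | 145200.00 | 101640.00
top flange | 1440.00 | 110.00 | 138.00 | 158400.00 | 198720.00
Σ | 7600.00 |  |  | 836000.00 | 353600.00
x̄ = 836000.00 / 7600.00 = 110.00 in
ȳ = 353600.00 / 7600.00 = 46.53 in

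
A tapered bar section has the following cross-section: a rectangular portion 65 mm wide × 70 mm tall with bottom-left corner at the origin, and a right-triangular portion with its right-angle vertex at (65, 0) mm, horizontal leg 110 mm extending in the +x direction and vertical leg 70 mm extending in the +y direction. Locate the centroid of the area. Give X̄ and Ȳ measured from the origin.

Part | A | x̄ᵢ | ȳᵢ | A·x̄ᵢ | A·ȳᵢ
rectangular portion | 4550.00 | 32.50 | 35.00 | 147875.00 | 159250.00
triangular portion | 3850.00 | 101.67 | 23.33 | 391416.67 | 89833.33
Σ | 8400.00 |  |  | 539291.67 | 249083.33
X̄ = 539291.67 / 8400.00 = 64.20 mm
Ȳ = 249083.33 / 8400.00 = 29.65 mm

X̄ = 64.20 mm, Ȳ = 29.65 mm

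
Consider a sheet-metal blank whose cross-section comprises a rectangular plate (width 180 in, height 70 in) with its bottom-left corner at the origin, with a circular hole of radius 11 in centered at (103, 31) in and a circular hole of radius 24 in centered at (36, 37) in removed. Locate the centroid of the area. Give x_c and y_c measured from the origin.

plate: A = 180 × 70 = 12600.00, centroid at (90.00, 35.00).
hole 1: A = −π·11² = -380.13, centroid at (103.00, 31.00).
hole 2: A = −π·24² = -1809.56, centroid at (36.00, 37.00).
ΣA = 10410.31 in²
ΣAx_c = (12600.00)(90.00) + (-380.13)(103.00) + (-1809.56)(36.00) = 1029702.27 in³
ΣAy_c = (12600.00)(35.00) + (-380.13)(31.00) + (-1809.56)(37.00) = 362262.26 in³
x_c = 1029702.27 / 10410.31 = 98.91 in
y_c = 362262.26 / 10410.31 = 34.80 in

x_c = 98.91 in, y_c = 34.80 in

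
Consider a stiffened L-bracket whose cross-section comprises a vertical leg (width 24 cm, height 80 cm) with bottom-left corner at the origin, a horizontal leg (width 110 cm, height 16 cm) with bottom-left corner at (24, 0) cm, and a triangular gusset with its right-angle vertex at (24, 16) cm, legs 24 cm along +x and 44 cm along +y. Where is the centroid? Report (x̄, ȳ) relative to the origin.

vertical leg: A = 24 × 80 = 1920.00, centroid at (12.00, 40.00).
horizontal leg: A = 110 × 16 = 1760.00, centroid at (79.00, 8.00).
gusset: A = ½·24·44 = 528.00, centroid at (32.00, 30.67).
ΣA = 4208.00 cm²
ΣAx̄ = (1920.00)(12.00) + (1760.00)(79.00) + (528.00)(32.00) = 178976.00 cm³
ΣAȳ = (1920.00)(40.00) + (1760.00)(8.00) + (528.00)(30.67) = 107072.00 cm³
x̄ = 178976.00 / 4208.00 = 42.53 cm
ȳ = 107072.00 / 4208.00 = 25.44 cm

x̄ = 42.53 cm, ȳ = 25.44 cm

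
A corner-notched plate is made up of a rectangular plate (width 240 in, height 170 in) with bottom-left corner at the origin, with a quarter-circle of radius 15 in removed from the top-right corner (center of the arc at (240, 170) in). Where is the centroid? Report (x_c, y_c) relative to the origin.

plate: A = 240 × 170 = 40800.00, centroid at (120.00, 85.00).
removed quarter-circle: A = −¼π·15² = -176.71, centroid at (233.63, 163.63).
ΣA = 40623.29 in²
ΣAx_c = (40800.00)(120.00) + (-176.71)(233.63) = 4854713.50 in³
ΣAy_c = (40800.00)(85.00) + (-176.71)(163.63) = 3439083.52 in³
x_c = 4854713.50 / 40623.29 = 119.51 in
y_c = 3439083.52 / 40623.29 = 84.66 in

x_c = 119.51 in, y_c = 84.66 in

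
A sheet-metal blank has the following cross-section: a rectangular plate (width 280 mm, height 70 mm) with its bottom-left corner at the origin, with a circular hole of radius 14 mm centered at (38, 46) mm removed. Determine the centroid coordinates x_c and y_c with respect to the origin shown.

plate: A = 280 × 70 = 19600.00, centroid at (140.00, 35.00).
hole: A = −π·14² = -615.75, centroid at (38.00, 46.00).
ΣA = 18984.25 mm², ΣAx_c = 2720601.42 mm³, ΣAy_c = 657675.40 mm³.
x_c = 2720601.42/18984.25 = 143.31 mm; y_c = 657675.40/18984.25 = 34.64 mm.

x_c = 143.31 mm, y_c = 34.64 mm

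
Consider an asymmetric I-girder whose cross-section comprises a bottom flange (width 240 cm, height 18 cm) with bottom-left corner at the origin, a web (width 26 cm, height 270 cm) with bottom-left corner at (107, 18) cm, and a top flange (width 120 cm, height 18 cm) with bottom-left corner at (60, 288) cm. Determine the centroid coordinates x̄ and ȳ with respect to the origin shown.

Part | A | x̄ᵢ | ȳᵢ | A·x̄ᵢ | A·ȳᵢ
bottom flange | 4320.00 | 120.00 | 9.00 | 518400.00 | 38880.00
web | 7020.00 | 120.00 | 153.00 | 842400.00 | 1074060.00
top flange | 2160.00 | 120.00 | 297.00 | 259200.00 | 641520.00
Σ | 13500.00 |  |  | 1620000.00 | 1754460.00
x̄ = 1620000.00 / 13500.00 = 120.00 cm
ȳ = 1754460.00 / 13500.00 = 129.96 cm

x̄ = 120.00 cm, ȳ = 129.96 cm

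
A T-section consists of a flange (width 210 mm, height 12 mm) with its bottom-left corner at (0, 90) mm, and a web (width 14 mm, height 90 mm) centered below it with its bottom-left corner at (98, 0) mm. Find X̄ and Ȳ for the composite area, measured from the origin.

Part | A | x̄ᵢ | ȳᵢ | A·x̄ᵢ | A·ȳᵢ
web | 1260.00 | 105.00 | 45.00 | 132300.00 | 56700.00
flange | 2520.00 | 105.00 | 96.00 | 264600.00 | 241920.00
Σ | 3780.00 |  |  | 396900.00 | 298620.00
X̄ = 396900.00 / 3780.00 = 105.00 mm
Ȳ = 298620.00 / 3780.00 = 79.00 mm

X̄ = 105.00 mm, Ȳ = 79.00 mm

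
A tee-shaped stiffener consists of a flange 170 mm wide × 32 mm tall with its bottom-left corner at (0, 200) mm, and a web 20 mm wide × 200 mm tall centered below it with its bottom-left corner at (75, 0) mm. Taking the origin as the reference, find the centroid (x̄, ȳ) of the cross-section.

x̄ = 85.00 mm, ȳ = 166.85 mm

web: A = 20 × 200 = 4000.00, centroid at (85.00, 100.00).
flange: A = 170 × 32 = 5440.00, centroid at (85.00, 216.00).
ΣA = 9440.00 mm², ΣAx̄ = 802400.00 mm³, ΣAȳ = 1575040.00 mm³.
x̄ = 802400.00/9440.00 = 85.00 mm; ȳ = 1575040.00/9440.00 = 166.85 mm.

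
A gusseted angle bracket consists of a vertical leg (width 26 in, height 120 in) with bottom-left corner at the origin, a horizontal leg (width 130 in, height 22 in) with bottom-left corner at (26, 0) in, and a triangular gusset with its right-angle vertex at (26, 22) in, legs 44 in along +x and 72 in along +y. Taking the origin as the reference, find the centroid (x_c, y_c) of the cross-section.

Part | A | x̄ᵢ | ȳᵢ | A·x̄ᵢ | A·ȳᵢ
vertical leg | 3120.00 | 13.00 | 60.00 | 40560.00 | 187200.00
horizontal leg | 2860.00 | 91.00 | 11.00 | 260260.00 | 31460.00
gusset | 1584.00 | 40.67 | 46.00 | 64416.00 | 72864.00
Σ | 7564.00 |  |  | 365236.00 | 291524.00
x_c = 365236.00 / 7564.00 = 48.29 in
y_c = 291524.00 / 7564.00 = 38.54 in

x_c = 48.29 in, y_c = 38.54 in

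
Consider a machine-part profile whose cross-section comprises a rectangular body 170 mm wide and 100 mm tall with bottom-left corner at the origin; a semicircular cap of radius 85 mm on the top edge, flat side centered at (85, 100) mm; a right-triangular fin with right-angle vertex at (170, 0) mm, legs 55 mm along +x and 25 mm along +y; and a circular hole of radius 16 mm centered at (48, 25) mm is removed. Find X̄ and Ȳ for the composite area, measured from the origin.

rectangular body: A = 170 × 100 = 17000.00, centroid at (85.00, 50.00).
semicircular top: A = ½π·85² = 11349.00, centroid at (85.00, 136.08).
triangular fin: A = ½·55·25 = 687.50, centroid at (188.33, 8.33).
hole: A = −π·16² = -804.25, centroid at (48.00, 25.00).
ΣA = 28232.26 mm², ΣAX̄ = 2500540.57 mm³, ΣAȲ = 2379939.99 mm³.
X̄ = 2500540.57/28232.26 = 88.57 mm; Ȳ = 2379939.99/28232.26 = 84.30 mm.

X̄ = 88.57 mm, Ȳ = 84.30 mm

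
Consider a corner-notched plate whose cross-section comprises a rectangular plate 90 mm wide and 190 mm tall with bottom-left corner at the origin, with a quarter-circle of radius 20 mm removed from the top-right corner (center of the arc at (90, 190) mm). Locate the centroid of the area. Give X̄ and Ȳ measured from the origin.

Part | A | x̄ᵢ | ȳᵢ | A·x̄ᵢ | A·ȳᵢ
plate | 17100.00 | 45.00 | 95.00 | 769500.00 | 1624500.00
removed quarter-circle | -314.16 | 81.51 | 181.51 | -25607.67 | -57023.59
Σ | 16785.84 |  |  | 743892.33 | 1567476.41
X̄ = 743892.33 / 16785.84 = 44.32 mm
Ȳ = 1567476.41 / 16785.84 = 93.38 mm

X̄ = 44.32 mm, Ȳ = 93.38 mm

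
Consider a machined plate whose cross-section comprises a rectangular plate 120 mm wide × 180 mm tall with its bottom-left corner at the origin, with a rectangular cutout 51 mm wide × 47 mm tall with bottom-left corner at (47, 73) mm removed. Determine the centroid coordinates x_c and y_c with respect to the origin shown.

plate: A = 120 × 180 = 21600.00, centroid at (60.00, 90.00).
hole: A = −(51 × 47) = -2397.00, centroid at (72.50, 96.50).
ΣA = 19203.00 mm², ΣAx_c = 1122217.50 mm³, ΣAy_c = 1712689.50 mm³.
x_c = 1122217.50/19203.00 = 58.44 mm; y_c = 1712689.50/19203.00 = 89.19 mm.

x_c = 58.44 mm, y_c = 89.19 mm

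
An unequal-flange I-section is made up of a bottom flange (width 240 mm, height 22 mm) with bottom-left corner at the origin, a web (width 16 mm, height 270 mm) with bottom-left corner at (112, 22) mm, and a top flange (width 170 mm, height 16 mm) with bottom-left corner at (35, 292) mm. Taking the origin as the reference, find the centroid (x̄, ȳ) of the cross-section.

x̄ = 120.00 mm, ȳ = 126.00 mm

bottom flange: A = 240 × 22 = 5280.00, centroid at (120.00, 11.00).
web: A = 16 × 270 = 4320.00, centroid at (120.00, 157.00).
top flange: A = 170 × 16 = 2720.00, centroid at (120.00, 300.00).
ΣA = 12320.00 mm²
ΣAx̄ = (5280.00)(120.00) + (4320.00)(120.00) + (2720.00)(120.00) = 1478400.00 mm³
ΣAȳ = (5280.00)(11.00) + (4320.00)(157.00) + (2720.00)(300.00) = 1552320.00 mm³
x̄ = 1478400.00 / 12320.00 = 120.00 mm
ȳ = 1552320.00 / 12320.00 = 126.00 mm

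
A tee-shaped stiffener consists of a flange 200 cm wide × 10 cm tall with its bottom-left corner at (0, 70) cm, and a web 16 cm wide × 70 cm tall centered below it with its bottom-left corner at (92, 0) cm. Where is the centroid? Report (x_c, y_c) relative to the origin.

web: A = 16 × 70 = 1120.00, centroid at (100.00, 35.00).
flange: A = 200 × 10 = 2000.00, centroid at (100.00, 75.00).
ΣA = 3120.00 cm², ΣAx_c = 312000.00 cm³, ΣAy_c = 189200.00 cm³.
x_c = 312000.00/3120.00 = 100.00 cm; y_c = 189200.00/3120.00 = 60.64 cm.

x_c = 100.00 cm, y_c = 60.64 cm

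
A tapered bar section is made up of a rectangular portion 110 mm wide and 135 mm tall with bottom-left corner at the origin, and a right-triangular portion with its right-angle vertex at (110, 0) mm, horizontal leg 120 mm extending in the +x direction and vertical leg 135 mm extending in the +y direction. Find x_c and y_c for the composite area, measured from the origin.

rectangular portion: A = 110 × 135 = 14850.00, centroid at (55.00, 67.50).
triangular portion: A = ½·120·135 = 8100.00, centroid at (150.00, 45.00).
ΣA = 22950.00 mm²
ΣAx_c = (14850.00)(55.00) + (8100.00)(150.00) = 2031750.00 mm³
ΣAy_c = (14850.00)(67.50) + (8100.00)(45.00) = 1366875.00 mm³
x_c = 2031750.00 / 22950.00 = 88.53 mm
y_c = 1366875.00 / 22950.00 = 59.56 mm

x_c = 88.53 mm, y_c = 59.56 mm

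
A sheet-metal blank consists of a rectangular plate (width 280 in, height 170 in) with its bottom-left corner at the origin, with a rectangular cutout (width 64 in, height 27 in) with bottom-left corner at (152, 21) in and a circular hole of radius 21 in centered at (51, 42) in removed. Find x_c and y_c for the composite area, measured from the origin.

plate: A = 280 × 170 = 47600.00, centroid at (140.00, 85.00).
hole 1: A = −(64 × 27) = -1728.00, centroid at (184.00, 34.50).
hole 2: A = −π·21² = -1385.44, centroid at (51.00, 42.00).
ΣA = 44486.56 in²
ΣAx_c = (47600.00)(140.00) + (-1728.00)(184.00) + (-1385.44)(51.00) = 6275390.44 in³
ΣAy_c = (47600.00)(85.00) + (-1728.00)(34.50) + (-1385.44)(42.00) = 3928195.42 in³
x_c = 6275390.44 / 44486.56 = 141.06 in
y_c = 3928195.42 / 44486.56 = 88.30 in

x_c = 141.06 in, y_c = 88.30 in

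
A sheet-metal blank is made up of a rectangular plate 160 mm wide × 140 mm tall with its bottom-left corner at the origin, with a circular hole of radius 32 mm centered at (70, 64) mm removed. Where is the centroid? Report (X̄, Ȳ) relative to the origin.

X̄ = 81.68 mm, Ȳ = 71.01 mm

plate: A = 160 × 140 = 22400.00, centroid at (80.00, 70.00).
hole: A = −π·32² = -3216.99, centroid at (70.00, 64.00).
ΣA = 19183.01 mm², ΣAX̄ = 1566810.64 mm³, ΣAȲ = 1362112.58 mm³.
X̄ = 1566810.64/19183.01 = 81.68 mm; Ȳ = 1362112.58/19183.01 = 71.01 mm.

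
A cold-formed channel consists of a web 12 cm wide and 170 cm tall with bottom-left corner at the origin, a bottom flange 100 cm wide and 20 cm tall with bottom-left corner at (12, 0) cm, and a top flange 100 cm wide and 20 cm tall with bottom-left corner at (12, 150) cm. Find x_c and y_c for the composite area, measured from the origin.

x_c = 43.09 cm, y_c = 85.00 cm

Part | A | x̄ᵢ | ȳᵢ | A·x̄ᵢ | A·ȳᵢ
web | 2040.00 | 6.00 | 85.00 | 12240.00 | 173400.00
bottom flange | 2000.00 | 62.00 | 10.00 | 124000.00 | 20000.00
top flange | 2000.00 | 62.00 | 160.00 | 124000.00 | 320000.00
Σ | 6040.00 |  |  | 260240.00 | 513400.00
x_c = 260240.00 / 6040.00 = 43.09 cm
y_c = 513400.00 / 6040.00 = 85.00 cm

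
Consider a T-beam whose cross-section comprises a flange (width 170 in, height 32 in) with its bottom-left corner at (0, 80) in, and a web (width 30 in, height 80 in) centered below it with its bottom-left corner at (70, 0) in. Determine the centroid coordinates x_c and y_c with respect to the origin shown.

Part | A | x̄ᵢ | ȳᵢ | A·x̄ᵢ | A·ȳᵢ
web | 2400.00 | 85.00 | 40.00 | 204000.00 | 96000.00
flange | 5440.00 | 85.00 | 96.00 | 462400.00 | 522240.00
Σ | 7840.00 |  |  | 666400.00 | 618240.00
x_c = 666400.00 / 7840.00 = 85.00 in
y_c = 618240.00 / 7840.00 = 78.86 in

x_c = 85.00 in, y_c = 78.86 in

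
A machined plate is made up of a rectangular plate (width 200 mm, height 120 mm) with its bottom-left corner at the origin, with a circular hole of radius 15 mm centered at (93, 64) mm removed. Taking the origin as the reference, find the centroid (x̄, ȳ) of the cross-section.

x̄ = 100.21 mm, ȳ = 59.88 mm

Part | A | x̄ᵢ | ȳᵢ | A·x̄ᵢ | A·ȳᵢ
plate | 24000.00 | 100.00 | 60.00 | 2400000.00 | 1440000.00
hole | -706.86 | 93.00 | 64.00 | -65737.83 | -45238.93
Σ | 23293.14 |  |  | 2334262.17 | 1394761.07
x̄ = 2334262.17 / 23293.14 = 100.21 mm
ȳ = 1394761.07 / 23293.14 = 59.88 mm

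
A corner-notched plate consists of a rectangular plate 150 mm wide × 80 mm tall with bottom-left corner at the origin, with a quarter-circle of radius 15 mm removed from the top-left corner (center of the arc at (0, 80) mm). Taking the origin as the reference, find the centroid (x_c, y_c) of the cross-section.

x_c = 76.03 mm, y_c = 39.50 mm

plate: A = 150 × 80 = 12000.00, centroid at (75.00, 40.00).
removed quarter-circle: A = −¼π·15² = -176.71, centroid at (6.37, 73.63).
ΣA = 11823.29 mm², ΣAx_c = 898875.00 mm³, ΣAy_c = 466987.83 mm³.
x_c = 898875.00/11823.29 = 76.03 mm; y_c = 466987.83/11823.29 = 39.50 mm.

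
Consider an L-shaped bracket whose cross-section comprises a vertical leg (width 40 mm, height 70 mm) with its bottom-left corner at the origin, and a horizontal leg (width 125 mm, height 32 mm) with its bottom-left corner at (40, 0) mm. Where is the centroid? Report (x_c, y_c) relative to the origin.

vertical leg: A = 40 × 70 = 2800.00, centroid at (20.00, 35.00).
horizontal leg: A = 125 × 32 = 4000.00, centroid at (102.50, 16.00).
ΣA = 6800.00 mm², ΣAx_c = 466000.00 mm³, ΣAy_c = 162000.00 mm³.
x_c = 466000.00/6800.00 = 68.53 mm; y_c = 162000.00/6800.00 = 23.82 mm.

x_c = 68.53 mm, y_c = 23.82 mm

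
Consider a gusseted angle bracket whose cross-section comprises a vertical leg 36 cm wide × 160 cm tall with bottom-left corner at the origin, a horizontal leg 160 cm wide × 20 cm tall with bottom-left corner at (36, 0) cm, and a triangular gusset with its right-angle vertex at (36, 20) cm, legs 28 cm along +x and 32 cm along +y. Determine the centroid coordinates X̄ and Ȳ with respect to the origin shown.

X̄ = 52.63 cm, Ȳ = 53.84 cm

vertical leg: A = 36 × 160 = 5760.00, centroid at (18.00, 80.00).
horizontal leg: A = 160 × 20 = 3200.00, centroid at (116.00, 10.00).
gusset: A = ½·28·32 = 448.00, centroid at (45.33, 30.67).
ΣA = 9408.00 cm²
ΣAX̄ = (5760.00)(18.00) + (3200.00)(116.00) + (448.00)(45.33) = 495189.33 cm³
ΣAȲ = (5760.00)(80.00) + (3200.00)(10.00) + (448.00)(30.67) = 506538.67 cm³
X̄ = 495189.33 / 9408.00 = 52.63 cm
Ȳ = 506538.67 / 9408.00 = 53.84 cm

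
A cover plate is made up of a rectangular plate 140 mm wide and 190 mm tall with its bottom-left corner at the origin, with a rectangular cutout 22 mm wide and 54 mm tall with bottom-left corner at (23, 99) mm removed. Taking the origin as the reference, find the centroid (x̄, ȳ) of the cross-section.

x̄ = 71.68 mm, ȳ = 93.55 mm

plate: A = 140 × 190 = 26600.00, centroid at (70.00, 95.00).
hole: A = −(22 × 54) = -1188.00, centroid at (34.00, 126.00).
ΣA = 25412.00 mm², ΣAx̄ = 1821608.00 mm³, ΣAȳ = 2377312.00 mm³.
x̄ = 1821608.00/25412.00 = 71.68 mm; ȳ = 2377312.00/25412.00 = 93.55 mm.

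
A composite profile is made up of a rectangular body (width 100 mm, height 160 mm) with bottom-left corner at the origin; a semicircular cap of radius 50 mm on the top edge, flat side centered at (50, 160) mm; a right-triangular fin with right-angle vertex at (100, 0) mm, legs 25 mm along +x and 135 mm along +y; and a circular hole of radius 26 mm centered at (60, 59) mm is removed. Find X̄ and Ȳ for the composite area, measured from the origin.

X̄ = 53.96 mm, Ȳ = 99.65 mm

rectangular body: A = 100 × 160 = 16000.00, centroid at (50.00, 80.00).
semicircular top: A = ½π·50² = 3926.99, centroid at (50.00, 181.22).
triangular fin: A = ½·25·135 = 1687.50, centroid at (108.33, 45.00).
hole: A = −π·26² = -2123.72, centroid at (60.00, 59.00).
ΣA = 19490.77 mm², ΣAX̄ = 1051739.04 mm³, ΣAȲ = 1942290.08 mm³.
X̄ = 1051739.04/19490.77 = 53.96 mm; Ȳ = 1942290.08/19490.77 = 99.65 mm.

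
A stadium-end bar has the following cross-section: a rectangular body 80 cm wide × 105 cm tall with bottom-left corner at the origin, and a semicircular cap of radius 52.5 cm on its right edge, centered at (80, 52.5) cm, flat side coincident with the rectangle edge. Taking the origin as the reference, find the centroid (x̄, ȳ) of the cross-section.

Part | A | x̄ᵢ | ȳᵢ | A·x̄ᵢ | A·ȳᵢ
rectangular body | 8400.00 | 40.00 | 52.50 | 336000.00 | 441000.00
semicircular end | 4329.51 | 102.28 | 52.50 | 442829.34 | 227299.14
Σ | 12729.51 |  |  | 778829.34 | 668299.14
x̄ = 778829.34 / 12729.51 = 61.18 cm
ȳ = 668299.14 / 12729.51 = 52.50 cm

x̄ = 61.18 cm, ȳ = 52.50 cm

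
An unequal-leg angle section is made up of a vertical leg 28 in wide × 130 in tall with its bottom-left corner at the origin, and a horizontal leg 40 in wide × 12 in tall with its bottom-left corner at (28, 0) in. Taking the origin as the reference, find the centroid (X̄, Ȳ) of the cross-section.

vertical leg: A = 28 × 130 = 3640.00, centroid at (14.00, 65.00).
horizontal leg: A = 40 × 12 = 480.00, centroid at (48.00, 6.00).
ΣA = 4120.00 in², ΣAX̄ = 74000.00 in³, ΣAȲ = 239480.00 in³.
X̄ = 74000.00/4120.00 = 17.96 in; Ȳ = 239480.00/4120.00 = 58.13 in.

X̄ = 17.96 in, Ȳ = 58.13 in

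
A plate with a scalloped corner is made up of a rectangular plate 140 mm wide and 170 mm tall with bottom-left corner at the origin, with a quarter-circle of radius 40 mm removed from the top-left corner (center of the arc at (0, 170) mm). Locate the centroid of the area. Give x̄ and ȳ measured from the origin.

plate: A = 140 × 170 = 23800.00, centroid at (70.00, 85.00).
removed quarter-circle: A = −¼π·40² = -1256.64, centroid at (16.98, 153.02).
ΣA = 22543.36 mm², ΣAx̄ = 1644666.67 mm³, ΣAȳ = 1830705.03 mm³.
x̄ = 1644666.67/22543.36 = 72.96 mm; ȳ = 1830705.03/22543.36 = 81.21 mm.

x̄ = 72.96 mm, ȳ = 81.21 mm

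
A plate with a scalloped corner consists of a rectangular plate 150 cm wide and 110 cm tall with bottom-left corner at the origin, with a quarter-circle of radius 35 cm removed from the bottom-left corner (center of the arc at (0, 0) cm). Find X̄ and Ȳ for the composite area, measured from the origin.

X̄ = 78.72 cm, Ȳ = 57.49 cm

plate: A = 150 × 110 = 16500.00, centroid at (75.00, 55.00).
removed quarter-circle: A = −¼π·35² = -962.11, centroid at (14.85, 14.85).
ΣA = 15537.89 cm², ΣAX̄ = 1223208.33 cm³, ΣAȲ = 893208.33 cm³.
X̄ = 1223208.33/15537.89 = 78.72 cm; Ȳ = 893208.33/15537.89 = 57.49 cm.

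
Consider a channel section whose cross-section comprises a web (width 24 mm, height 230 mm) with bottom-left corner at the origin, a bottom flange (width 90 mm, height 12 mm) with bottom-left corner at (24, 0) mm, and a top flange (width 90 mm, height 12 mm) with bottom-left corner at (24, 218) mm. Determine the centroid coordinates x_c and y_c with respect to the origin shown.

x_c = 28.03 mm, y_c = 115.00 mm

Part | A | x̄ᵢ | ȳᵢ | A·x̄ᵢ | A·ȳᵢ
web | 5520.00 | 12.00 | 115.00 | 66240.00 | 634800.00
bottom flange | 1080.00 | 69.00 | 6.00 | 74520.00 | 6480.00
top flange | 1080.00 | 69.00 | 224.00 | 74520.00 | 241920.00
Σ | 7680.00 |  |  | 215280.00 | 883200.00
x_c = 215280.00 / 7680.00 = 28.03 mm
y_c = 883200.00 / 7680.00 = 115.00 mm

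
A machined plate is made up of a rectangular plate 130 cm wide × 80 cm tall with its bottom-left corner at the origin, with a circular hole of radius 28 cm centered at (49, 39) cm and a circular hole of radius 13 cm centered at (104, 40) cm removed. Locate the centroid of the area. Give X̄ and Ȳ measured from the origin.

X̄ = 67.53 cm, Ȳ = 40.33 cm

Part | A | x̄ᵢ | ȳᵢ | A·x̄ᵢ | A·ȳᵢ
plate | 10400.00 | 65.00 | 40.00 | 676000.00 | 416000.00
hole 1 | -2463.01 | 49.00 | 39.00 | -120687.42 | -96057.34
hole 2 | -530.93 | 104.00 | 40.00 | -55216.63 | -21237.17
Σ | 7406.06 |  |  | 500095.94 | 298705.50
X̄ = 500095.94 / 7406.06 = 67.53 cm
Ȳ = 298705.50 / 7406.06 = 40.33 cm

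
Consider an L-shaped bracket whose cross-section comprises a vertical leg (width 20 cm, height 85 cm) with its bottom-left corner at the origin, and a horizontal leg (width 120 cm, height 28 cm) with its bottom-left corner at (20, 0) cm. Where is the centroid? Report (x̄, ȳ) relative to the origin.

vertical leg: A = 20 × 85 = 1700.00, centroid at (10.00, 42.50).
horizontal leg: A = 120 × 28 = 3360.00, centroid at (80.00, 14.00).
ΣA = 5060.00 cm²
ΣAx̄ = (1700.00)(10.00) + (3360.00)(80.00) = 285800.00 cm³
ΣAȳ = (1700.00)(42.50) + (3360.00)(14.00) = 119290.00 cm³
x̄ = 285800.00 / 5060.00 = 56.48 cm
ȳ = 119290.00 / 5060.00 = 23.58 cm

x̄ = 56.48 cm, ȳ = 23.58 cm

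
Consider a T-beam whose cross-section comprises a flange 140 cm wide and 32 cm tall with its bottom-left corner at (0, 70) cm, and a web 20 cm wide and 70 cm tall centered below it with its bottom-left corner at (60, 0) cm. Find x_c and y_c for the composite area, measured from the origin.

x_c = 70.00 cm, y_c = 73.86 cm

Part | A | x̄ᵢ | ȳᵢ | A·x̄ᵢ | A·ȳᵢ
web | 1400.00 | 70.00 | 35.00 | 98000.00 | 49000.00
flange | 4480.00 | 70.00 | 86.00 | 313600.00 | 385280.00
Σ | 5880.00 |  |  | 411600.00 | 434280.00
x_c = 411600.00 / 5880.00 = 70.00 cm
y_c = 434280.00 / 5880.00 = 73.86 cm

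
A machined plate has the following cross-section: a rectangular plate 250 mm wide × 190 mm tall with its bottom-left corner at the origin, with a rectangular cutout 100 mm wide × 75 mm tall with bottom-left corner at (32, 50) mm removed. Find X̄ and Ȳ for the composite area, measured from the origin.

X̄ = 133.06 mm, Ȳ = 96.41 mm

plate: A = 250 × 190 = 47500.00, centroid at (125.00, 95.00).
hole: A = −(100 × 75) = -7500.00, centroid at (82.00, 87.50).
ΣA = 40000.00 mm², ΣAX̄ = 5322500.00 mm³, ΣAȲ = 3856250.00 mm³.
X̄ = 5322500.00/40000.00 = 133.06 mm; Ȳ = 3856250.00/40000.00 = 96.41 mm.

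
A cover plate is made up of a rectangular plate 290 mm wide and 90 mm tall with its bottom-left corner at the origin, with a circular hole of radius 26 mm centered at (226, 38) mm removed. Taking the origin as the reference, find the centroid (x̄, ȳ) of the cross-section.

x̄ = 137.83 mm, ȳ = 45.62 mm

plate: A = 290 × 90 = 26100.00, centroid at (145.00, 45.00).
hole: A = −π·26² = -2123.72, centroid at (226.00, 38.00).
ΣA = 23976.28 mm²
ΣAx̄ = (26100.00)(145.00) + (-2123.72)(226.00) = 3304540.04 mm³
ΣAȳ = (26100.00)(45.00) + (-2123.72)(38.00) = 1093798.77 mm³
x̄ = 3304540.04 / 23976.28 = 137.83 mm
ȳ = 1093798.77 / 23976.28 = 45.62 mm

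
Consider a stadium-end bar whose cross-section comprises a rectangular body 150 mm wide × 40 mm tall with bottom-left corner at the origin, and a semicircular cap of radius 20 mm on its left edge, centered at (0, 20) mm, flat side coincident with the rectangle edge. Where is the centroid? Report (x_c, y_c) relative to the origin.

Part | A | x̄ᵢ | ȳᵢ | A·x̄ᵢ | A·ȳᵢ
rectangular body | 6000.00 | 75.00 | 20.00 | 450000.00 | 120000.00
semicircular end | 628.32 | -8.49 | 20.00 | -5333.33 | 12566.37
Σ | 6628.32 |  |  | 444666.67 | 132566.37
x_c = 444666.67 / 6628.32 = 67.09 mm
y_c = 132566.37 / 6628.32 = 20.00 mm

x_c = 67.09 mm, y_c = 20.00 mm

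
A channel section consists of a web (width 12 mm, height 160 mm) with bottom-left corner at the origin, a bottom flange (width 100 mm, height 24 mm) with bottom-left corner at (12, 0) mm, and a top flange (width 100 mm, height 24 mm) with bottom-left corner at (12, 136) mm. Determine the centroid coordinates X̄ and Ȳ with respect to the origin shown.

X̄ = 46.00 mm, Ȳ = 80.00 mm

web: A = 12 × 160 = 1920.00, centroid at (6.00, 80.00).
bottom flange: A = 100 × 24 = 2400.00, centroid at (62.00, 12.00).
top flange: A = 100 × 24 = 2400.00, centroid at (62.00, 148.00).
ΣA = 6720.00 mm², ΣAX̄ = 309120.00 mm³, ΣAȲ = 537600.00 mm³.
X̄ = 309120.00/6720.00 = 46.00 mm; Ȳ = 537600.00/6720.00 = 80.00 mm.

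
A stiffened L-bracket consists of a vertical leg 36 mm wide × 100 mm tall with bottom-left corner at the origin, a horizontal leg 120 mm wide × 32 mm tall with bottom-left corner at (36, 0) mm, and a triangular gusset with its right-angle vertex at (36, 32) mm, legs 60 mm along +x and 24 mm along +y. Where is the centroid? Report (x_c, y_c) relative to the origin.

x_c = 58.06 mm, y_c = 33.12 mm

Part | A | x̄ᵢ | ȳᵢ | A·x̄ᵢ | A·ȳᵢ
vertical leg | 3600.00 | 18.00 | 50.00 | 64800.00 | 180000.00
horizontal leg | 3840.00 | 96.00 | 16.00 | 368640.00 | 61440.00
gusset | 720.00 | 56.00 | 40.00 | 40320.00 | 28800.00
Σ | 8160.00 |  |  | 473760.00 | 270240.00
x_c = 473760.00 / 8160.00 = 58.06 mm
y_c = 270240.00 / 8160.00 = 33.12 mm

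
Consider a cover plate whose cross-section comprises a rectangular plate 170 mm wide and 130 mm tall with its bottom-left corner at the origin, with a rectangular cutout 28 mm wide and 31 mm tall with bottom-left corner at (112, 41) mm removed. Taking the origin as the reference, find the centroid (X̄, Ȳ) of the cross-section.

Part | A | x̄ᵢ | ȳᵢ | A·x̄ᵢ | A·ȳᵢ
plate | 22100.00 | 85.00 | 65.00 | 1878500.00 | 1436500.00
hole | -868.00 | 126.00 | 56.50 | -109368.00 | -49042.00
Σ | 21232.00 |  |  | 1769132.00 | 1387458.00
X̄ = 1769132.00 / 21232.00 = 83.32 mm
Ȳ = 1387458.00 / 21232.00 = 65.35 mm

X̄ = 83.32 mm, Ȳ = 65.35 mm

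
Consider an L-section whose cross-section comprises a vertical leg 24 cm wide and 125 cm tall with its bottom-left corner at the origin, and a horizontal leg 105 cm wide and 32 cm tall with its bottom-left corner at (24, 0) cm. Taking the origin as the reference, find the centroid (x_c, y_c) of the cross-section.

x_c = 46.08 cm, y_c = 37.93 cm

vertical leg: A = 24 × 125 = 3000.00, centroid at (12.00, 62.50).
horizontal leg: A = 105 × 32 = 3360.00, centroid at (76.50, 16.00).
ΣA = 6360.00 cm²
ΣAx_c = (3000.00)(12.00) + (3360.00)(76.50) = 293040.00 cm³
ΣAy_c = (3000.00)(62.50) + (3360.00)(16.00) = 241260.00 cm³
x_c = 293040.00 / 6360.00 = 46.08 cm
y_c = 241260.00 / 6360.00 = 37.93 cm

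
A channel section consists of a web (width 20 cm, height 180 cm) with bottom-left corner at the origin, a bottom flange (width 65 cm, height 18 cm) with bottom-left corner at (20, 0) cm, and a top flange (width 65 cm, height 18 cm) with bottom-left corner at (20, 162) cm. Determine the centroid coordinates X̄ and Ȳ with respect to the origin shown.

X̄ = 26.74 cm, Ȳ = 90.00 cm

web: A = 20 × 180 = 3600.00, centroid at (10.00, 90.00).
bottom flange: A = 65 × 18 = 1170.00, centroid at (52.50, 9.00).
top flange: A = 65 × 18 = 1170.00, centroid at (52.50, 171.00).
ΣA = 5940.00 cm²
ΣAX̄ = (3600.00)(10.00) + (1170.00)(52.50) + (1170.00)(52.50) = 158850.00 cm³
ΣAȲ = (3600.00)(90.00) + (1170.00)(9.00) + (1170.00)(171.00) = 534600.00 cm³
X̄ = 158850.00 / 5940.00 = 26.74 cm
Ȳ = 534600.00 / 5940.00 = 90.00 cm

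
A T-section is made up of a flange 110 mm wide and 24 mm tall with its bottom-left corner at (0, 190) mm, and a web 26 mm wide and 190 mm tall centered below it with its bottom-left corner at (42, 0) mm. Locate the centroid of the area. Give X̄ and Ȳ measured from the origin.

web: A = 26 × 190 = 4940.00, centroid at (55.00, 95.00).
flange: A = 110 × 24 = 2640.00, centroid at (55.00, 202.00).
ΣA = 7580.00 mm²
ΣAX̄ = (4940.00)(55.00) + (2640.00)(55.00) = 416900.00 mm³
ΣAȲ = (4940.00)(95.00) + (2640.00)(202.00) = 1002580.00 mm³
X̄ = 416900.00 / 7580.00 = 55.00 mm
Ȳ = 1002580.00 / 7580.00 = 132.27 mm

X̄ = 55.00 mm, Ȳ = 132.27 mm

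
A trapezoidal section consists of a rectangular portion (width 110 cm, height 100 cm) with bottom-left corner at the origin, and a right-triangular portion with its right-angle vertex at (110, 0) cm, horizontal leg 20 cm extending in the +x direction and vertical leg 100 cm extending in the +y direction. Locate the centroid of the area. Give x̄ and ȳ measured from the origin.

x̄ = 60.14 cm, ȳ = 48.61 cm

Part | A | x̄ᵢ | ȳᵢ | A·x̄ᵢ | A·ȳᵢ
rectangular portion | 11000.00 | 55.00 | 50.00 | 605000.00 | 550000.00
triangular portion | 1000.00 | 116.67 | 33.33 | 116666.67 | 33333.33
Σ | 12000.00 |  |  | 721666.67 | 583333.33
x̄ = 721666.67 / 12000.00 = 60.14 cm
ȳ = 583333.33 / 12000.00 = 48.61 cm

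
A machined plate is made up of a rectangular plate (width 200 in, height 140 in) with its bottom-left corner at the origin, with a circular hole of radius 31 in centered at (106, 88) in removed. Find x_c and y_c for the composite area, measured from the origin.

x_c = 99.27 in, y_c = 67.82 in

plate: A = 200 × 140 = 28000.00, centroid at (100.00, 70.00).
hole: A = −π·31² = -3019.07, centroid at (106.00, 88.00).
ΣA = 24980.93 in², ΣAx_c = 2479978.52 in³, ΣAy_c = 1694321.79 in³.
x_c = 2479978.52/24980.93 = 99.27 in; y_c = 1694321.79/24980.93 = 67.82 in.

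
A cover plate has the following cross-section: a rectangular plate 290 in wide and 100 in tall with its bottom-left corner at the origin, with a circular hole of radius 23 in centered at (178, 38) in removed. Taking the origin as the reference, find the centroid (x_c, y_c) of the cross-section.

x_c = 142.99 in, y_c = 50.73 in

plate: A = 290 × 100 = 29000.00, centroid at (145.00, 50.00).
hole: A = −π·23² = -1661.90, centroid at (178.00, 38.00).
ΣA = 27338.10 in²
ΣAx_c = (29000.00)(145.00) + (-1661.90)(178.00) = 3909181.35 in³
ΣAy_c = (29000.00)(50.00) + (-1661.90)(38.00) = 1386847.70 in³
x_c = 3909181.35 / 27338.10 = 142.99 in
y_c = 1386847.70 / 27338.10 = 50.73 in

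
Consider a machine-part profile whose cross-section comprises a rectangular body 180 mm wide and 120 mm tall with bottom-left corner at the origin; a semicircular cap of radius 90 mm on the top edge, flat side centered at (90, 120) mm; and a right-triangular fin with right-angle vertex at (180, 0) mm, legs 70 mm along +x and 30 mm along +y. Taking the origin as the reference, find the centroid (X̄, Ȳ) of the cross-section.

X̄ = 93.36 mm, Ȳ = 93.84 mm

rectangular body: A = 180 × 120 = 21600.00, centroid at (90.00, 60.00).
semicircular top: A = ½π·90² = 12723.45, centroid at (90.00, 158.20).
triangular fin: A = ½·70·30 = 1050.00, centroid at (203.33, 10.00).
ΣA = 35373.45 mm²
ΣAX̄ = (21600.00)(90.00) + (12723.45)(90.00) + (1050.00)(203.33) = 3302610.52 mm³
ΣAȲ = (21600.00)(60.00) + (12723.45)(158.20) + (1050.00)(10.00) = 3319314.03 mm³
X̄ = 3302610.52 / 35373.45 = 93.36 mm
Ȳ = 3319314.03 / 35373.45 = 93.84 mm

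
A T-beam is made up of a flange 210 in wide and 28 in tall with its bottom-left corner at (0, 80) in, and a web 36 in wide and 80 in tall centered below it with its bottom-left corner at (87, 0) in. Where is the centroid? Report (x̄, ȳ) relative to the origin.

web: A = 36 × 80 = 2880.00, centroid at (105.00, 40.00).
flange: A = 210 × 28 = 5880.00, centroid at (105.00, 94.00).
ΣA = 8760.00 in²
ΣAx̄ = (2880.00)(105.00) + (5880.00)(105.00) = 919800.00 in³
ΣAȳ = (2880.00)(40.00) + (5880.00)(94.00) = 667920.00 in³
x̄ = 919800.00 / 8760.00 = 105.00 in
ȳ = 667920.00 / 8760.00 = 76.25 in

x̄ = 105.00 in, ȳ = 76.25 in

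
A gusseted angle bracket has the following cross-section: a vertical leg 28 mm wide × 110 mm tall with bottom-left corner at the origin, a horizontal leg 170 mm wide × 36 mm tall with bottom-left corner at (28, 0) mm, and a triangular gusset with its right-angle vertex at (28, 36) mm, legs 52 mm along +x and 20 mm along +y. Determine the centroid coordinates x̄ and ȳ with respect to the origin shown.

vertical leg: A = 28 × 110 = 3080.00, centroid at (14.00, 55.00).
horizontal leg: A = 170 × 36 = 6120.00, centroid at (113.00, 18.00).
gusset: A = ½·52·20 = 520.00, centroid at (45.33, 42.67).
ΣA = 9720.00 mm², ΣAx̄ = 758253.33 mm³, ΣAȳ = 301746.67 mm³.
x̄ = 758253.33/9720.00 = 78.01 mm; ȳ = 301746.67/9720.00 = 31.04 mm.

x̄ = 78.01 mm, ȳ = 31.04 mm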